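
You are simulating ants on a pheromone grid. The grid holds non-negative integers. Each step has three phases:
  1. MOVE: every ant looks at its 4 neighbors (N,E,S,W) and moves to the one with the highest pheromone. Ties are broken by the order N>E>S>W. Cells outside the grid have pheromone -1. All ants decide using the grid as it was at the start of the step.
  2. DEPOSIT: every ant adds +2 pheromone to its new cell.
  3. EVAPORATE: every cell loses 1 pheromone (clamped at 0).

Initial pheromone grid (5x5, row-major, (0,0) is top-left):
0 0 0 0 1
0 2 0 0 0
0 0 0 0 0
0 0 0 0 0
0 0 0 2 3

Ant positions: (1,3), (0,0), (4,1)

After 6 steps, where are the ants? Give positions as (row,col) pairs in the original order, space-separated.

Step 1: ant0:(1,3)->N->(0,3) | ant1:(0,0)->E->(0,1) | ant2:(4,1)->N->(3,1)
  grid max=2 at (4,4)
Step 2: ant0:(0,3)->E->(0,4) | ant1:(0,1)->S->(1,1) | ant2:(3,1)->N->(2,1)
  grid max=2 at (1,1)
Step 3: ant0:(0,4)->S->(1,4) | ant1:(1,1)->S->(2,1) | ant2:(2,1)->N->(1,1)
  grid max=3 at (1,1)
Step 4: ant0:(1,4)->N->(0,4) | ant1:(2,1)->N->(1,1) | ant2:(1,1)->S->(2,1)
  grid max=4 at (1,1)
Step 5: ant0:(0,4)->S->(1,4) | ant1:(1,1)->S->(2,1) | ant2:(2,1)->N->(1,1)
  grid max=5 at (1,1)
Step 6: ant0:(1,4)->N->(0,4) | ant1:(2,1)->N->(1,1) | ant2:(1,1)->S->(2,1)
  grid max=6 at (1,1)

(0,4) (1,1) (2,1)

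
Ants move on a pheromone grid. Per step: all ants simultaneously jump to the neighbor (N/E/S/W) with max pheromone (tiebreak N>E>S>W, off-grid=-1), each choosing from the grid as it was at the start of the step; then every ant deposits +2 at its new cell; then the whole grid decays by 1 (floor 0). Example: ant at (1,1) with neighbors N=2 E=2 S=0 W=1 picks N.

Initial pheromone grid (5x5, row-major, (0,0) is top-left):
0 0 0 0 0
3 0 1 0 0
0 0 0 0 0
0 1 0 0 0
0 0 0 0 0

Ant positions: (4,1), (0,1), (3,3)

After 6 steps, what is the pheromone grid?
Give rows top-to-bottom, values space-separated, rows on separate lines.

After step 1: ants at (3,1),(0,2),(2,3)
  0 0 1 0 0
  2 0 0 0 0
  0 0 0 1 0
  0 2 0 0 0
  0 0 0 0 0
After step 2: ants at (2,1),(0,3),(1,3)
  0 0 0 1 0
  1 0 0 1 0
  0 1 0 0 0
  0 1 0 0 0
  0 0 0 0 0
After step 3: ants at (3,1),(1,3),(0,3)
  0 0 0 2 0
  0 0 0 2 0
  0 0 0 0 0
  0 2 0 0 0
  0 0 0 0 0
After step 4: ants at (2,1),(0,3),(1,3)
  0 0 0 3 0
  0 0 0 3 0
  0 1 0 0 0
  0 1 0 0 0
  0 0 0 0 0
After step 5: ants at (3,1),(1,3),(0,3)
  0 0 0 4 0
  0 0 0 4 0
  0 0 0 0 0
  0 2 0 0 0
  0 0 0 0 0
After step 6: ants at (2,1),(0,3),(1,3)
  0 0 0 5 0
  0 0 0 5 0
  0 1 0 0 0
  0 1 0 0 0
  0 0 0 0 0

0 0 0 5 0
0 0 0 5 0
0 1 0 0 0
0 1 0 0 0
0 0 0 0 0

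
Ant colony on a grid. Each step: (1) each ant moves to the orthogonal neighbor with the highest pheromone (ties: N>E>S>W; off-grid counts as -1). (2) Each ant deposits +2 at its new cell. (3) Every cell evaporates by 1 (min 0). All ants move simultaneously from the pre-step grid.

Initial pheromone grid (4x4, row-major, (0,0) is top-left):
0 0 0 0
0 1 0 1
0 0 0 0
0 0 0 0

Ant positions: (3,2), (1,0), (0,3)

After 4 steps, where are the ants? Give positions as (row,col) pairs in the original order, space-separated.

Step 1: ant0:(3,2)->N->(2,2) | ant1:(1,0)->E->(1,1) | ant2:(0,3)->S->(1,3)
  grid max=2 at (1,1)
Step 2: ant0:(2,2)->N->(1,2) | ant1:(1,1)->N->(0,1) | ant2:(1,3)->N->(0,3)
  grid max=1 at (0,1)
Step 3: ant0:(1,2)->E->(1,3) | ant1:(0,1)->S->(1,1) | ant2:(0,3)->S->(1,3)
  grid max=4 at (1,3)
Step 4: ant0:(1,3)->N->(0,3) | ant1:(1,1)->N->(0,1) | ant2:(1,3)->N->(0,3)
  grid max=3 at (0,3)

(0,3) (0,1) (0,3)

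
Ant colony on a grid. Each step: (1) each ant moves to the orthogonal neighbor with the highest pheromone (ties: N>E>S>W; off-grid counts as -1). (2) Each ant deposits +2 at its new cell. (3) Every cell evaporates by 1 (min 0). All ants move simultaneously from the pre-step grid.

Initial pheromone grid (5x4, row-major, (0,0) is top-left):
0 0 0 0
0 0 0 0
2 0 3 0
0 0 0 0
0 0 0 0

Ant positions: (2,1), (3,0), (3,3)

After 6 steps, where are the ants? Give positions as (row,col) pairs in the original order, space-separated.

Step 1: ant0:(2,1)->E->(2,2) | ant1:(3,0)->N->(2,0) | ant2:(3,3)->N->(2,3)
  grid max=4 at (2,2)
Step 2: ant0:(2,2)->E->(2,3) | ant1:(2,0)->N->(1,0) | ant2:(2,3)->W->(2,2)
  grid max=5 at (2,2)
Step 3: ant0:(2,3)->W->(2,2) | ant1:(1,0)->S->(2,0) | ant2:(2,2)->E->(2,3)
  grid max=6 at (2,2)
Step 4: ant0:(2,2)->E->(2,3) | ant1:(2,0)->N->(1,0) | ant2:(2,3)->W->(2,2)
  grid max=7 at (2,2)
Step 5: ant0:(2,3)->W->(2,2) | ant1:(1,0)->S->(2,0) | ant2:(2,2)->E->(2,3)
  grid max=8 at (2,2)
Step 6: ant0:(2,2)->E->(2,3) | ant1:(2,0)->N->(1,0) | ant2:(2,3)->W->(2,2)
  grid max=9 at (2,2)

(2,3) (1,0) (2,2)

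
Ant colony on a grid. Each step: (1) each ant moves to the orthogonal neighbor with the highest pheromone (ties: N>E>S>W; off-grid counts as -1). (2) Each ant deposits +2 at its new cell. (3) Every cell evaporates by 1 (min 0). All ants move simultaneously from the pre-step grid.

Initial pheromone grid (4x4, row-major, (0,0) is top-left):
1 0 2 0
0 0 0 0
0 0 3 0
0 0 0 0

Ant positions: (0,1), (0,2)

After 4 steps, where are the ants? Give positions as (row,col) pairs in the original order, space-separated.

Step 1: ant0:(0,1)->E->(0,2) | ant1:(0,2)->E->(0,3)
  grid max=3 at (0,2)
Step 2: ant0:(0,2)->E->(0,3) | ant1:(0,3)->W->(0,2)
  grid max=4 at (0,2)
Step 3: ant0:(0,3)->W->(0,2) | ant1:(0,2)->E->(0,3)
  grid max=5 at (0,2)
Step 4: ant0:(0,2)->E->(0,3) | ant1:(0,3)->W->(0,2)
  grid max=6 at (0,2)

(0,3) (0,2)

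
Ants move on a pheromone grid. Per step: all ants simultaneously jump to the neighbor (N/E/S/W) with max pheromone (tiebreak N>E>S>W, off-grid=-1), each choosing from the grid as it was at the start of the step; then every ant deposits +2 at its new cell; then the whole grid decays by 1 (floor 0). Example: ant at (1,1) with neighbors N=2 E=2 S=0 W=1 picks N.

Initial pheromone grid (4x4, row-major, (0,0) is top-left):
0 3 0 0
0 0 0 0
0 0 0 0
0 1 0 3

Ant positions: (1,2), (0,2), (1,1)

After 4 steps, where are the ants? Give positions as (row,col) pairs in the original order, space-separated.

Step 1: ant0:(1,2)->N->(0,2) | ant1:(0,2)->W->(0,1) | ant2:(1,1)->N->(0,1)
  grid max=6 at (0,1)
Step 2: ant0:(0,2)->W->(0,1) | ant1:(0,1)->E->(0,2) | ant2:(0,1)->E->(0,2)
  grid max=7 at (0,1)
Step 3: ant0:(0,1)->E->(0,2) | ant1:(0,2)->W->(0,1) | ant2:(0,2)->W->(0,1)
  grid max=10 at (0,1)
Step 4: ant0:(0,2)->W->(0,1) | ant1:(0,1)->E->(0,2) | ant2:(0,1)->E->(0,2)
  grid max=11 at (0,1)

(0,1) (0,2) (0,2)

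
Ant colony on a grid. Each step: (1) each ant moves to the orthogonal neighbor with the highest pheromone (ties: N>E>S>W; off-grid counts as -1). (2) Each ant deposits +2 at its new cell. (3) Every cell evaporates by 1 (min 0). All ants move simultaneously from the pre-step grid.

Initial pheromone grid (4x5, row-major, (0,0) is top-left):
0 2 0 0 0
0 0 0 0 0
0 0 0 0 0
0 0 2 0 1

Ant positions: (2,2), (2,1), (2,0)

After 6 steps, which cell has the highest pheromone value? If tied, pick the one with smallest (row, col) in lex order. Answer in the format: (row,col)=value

Step 1: ant0:(2,2)->S->(3,2) | ant1:(2,1)->N->(1,1) | ant2:(2,0)->N->(1,0)
  grid max=3 at (3,2)
Step 2: ant0:(3,2)->N->(2,2) | ant1:(1,1)->N->(0,1) | ant2:(1,0)->E->(1,1)
  grid max=2 at (0,1)
Step 3: ant0:(2,2)->S->(3,2) | ant1:(0,1)->S->(1,1) | ant2:(1,1)->N->(0,1)
  grid max=3 at (0,1)
Step 4: ant0:(3,2)->N->(2,2) | ant1:(1,1)->N->(0,1) | ant2:(0,1)->S->(1,1)
  grid max=4 at (0,1)
Step 5: ant0:(2,2)->S->(3,2) | ant1:(0,1)->S->(1,1) | ant2:(1,1)->N->(0,1)
  grid max=5 at (0,1)
Step 6: ant0:(3,2)->N->(2,2) | ant1:(1,1)->N->(0,1) | ant2:(0,1)->S->(1,1)
  grid max=6 at (0,1)
Final grid:
  0 6 0 0 0
  0 6 0 0 0
  0 0 1 0 0
  0 0 2 0 0
Max pheromone 6 at (0,1)

Answer: (0,1)=6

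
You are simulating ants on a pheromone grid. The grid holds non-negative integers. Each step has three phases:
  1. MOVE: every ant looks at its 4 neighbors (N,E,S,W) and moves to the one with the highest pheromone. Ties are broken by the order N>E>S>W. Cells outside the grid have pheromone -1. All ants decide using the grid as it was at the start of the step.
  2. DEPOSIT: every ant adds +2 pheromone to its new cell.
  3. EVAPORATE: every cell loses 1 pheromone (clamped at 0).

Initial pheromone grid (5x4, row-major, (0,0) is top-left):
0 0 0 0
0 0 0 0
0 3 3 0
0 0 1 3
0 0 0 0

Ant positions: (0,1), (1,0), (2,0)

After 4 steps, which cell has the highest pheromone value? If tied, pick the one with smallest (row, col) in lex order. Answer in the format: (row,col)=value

Step 1: ant0:(0,1)->E->(0,2) | ant1:(1,0)->N->(0,0) | ant2:(2,0)->E->(2,1)
  grid max=4 at (2,1)
Step 2: ant0:(0,2)->E->(0,3) | ant1:(0,0)->E->(0,1) | ant2:(2,1)->E->(2,2)
  grid max=3 at (2,1)
Step 3: ant0:(0,3)->S->(1,3) | ant1:(0,1)->E->(0,2) | ant2:(2,2)->W->(2,1)
  grid max=4 at (2,1)
Step 4: ant0:(1,3)->N->(0,3) | ant1:(0,2)->E->(0,3) | ant2:(2,1)->E->(2,2)
  grid max=3 at (0,3)
Final grid:
  0 0 0 3
  0 0 0 0
  0 3 3 0
  0 0 0 0
  0 0 0 0
Max pheromone 3 at (0,3)

Answer: (0,3)=3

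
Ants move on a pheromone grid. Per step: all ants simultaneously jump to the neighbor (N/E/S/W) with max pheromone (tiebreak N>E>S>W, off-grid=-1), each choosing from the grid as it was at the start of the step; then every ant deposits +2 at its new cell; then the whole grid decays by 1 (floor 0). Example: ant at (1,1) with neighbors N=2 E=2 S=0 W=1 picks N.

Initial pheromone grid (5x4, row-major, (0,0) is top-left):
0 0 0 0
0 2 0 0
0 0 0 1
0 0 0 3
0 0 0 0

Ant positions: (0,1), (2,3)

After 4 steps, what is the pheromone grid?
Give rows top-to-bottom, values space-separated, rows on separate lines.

After step 1: ants at (1,1),(3,3)
  0 0 0 0
  0 3 0 0
  0 0 0 0
  0 0 0 4
  0 0 0 0
After step 2: ants at (0,1),(2,3)
  0 1 0 0
  0 2 0 0
  0 0 0 1
  0 0 0 3
  0 0 0 0
After step 3: ants at (1,1),(3,3)
  0 0 0 0
  0 3 0 0
  0 0 0 0
  0 0 0 4
  0 0 0 0
After step 4: ants at (0,1),(2,3)
  0 1 0 0
  0 2 0 0
  0 0 0 1
  0 0 0 3
  0 0 0 0

0 1 0 0
0 2 0 0
0 0 0 1
0 0 0 3
0 0 0 0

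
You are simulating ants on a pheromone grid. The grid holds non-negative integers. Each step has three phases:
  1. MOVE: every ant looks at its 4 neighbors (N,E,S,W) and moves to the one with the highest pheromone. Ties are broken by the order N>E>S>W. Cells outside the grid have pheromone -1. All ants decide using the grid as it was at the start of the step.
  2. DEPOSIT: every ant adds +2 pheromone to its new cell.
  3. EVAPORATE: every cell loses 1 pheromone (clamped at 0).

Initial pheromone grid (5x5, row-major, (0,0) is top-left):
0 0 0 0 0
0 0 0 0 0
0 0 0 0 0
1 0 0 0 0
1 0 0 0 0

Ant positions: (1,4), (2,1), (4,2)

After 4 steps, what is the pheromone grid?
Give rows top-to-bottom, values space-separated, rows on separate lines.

After step 1: ants at (0,4),(1,1),(3,2)
  0 0 0 0 1
  0 1 0 0 0
  0 0 0 0 0
  0 0 1 0 0
  0 0 0 0 0
After step 2: ants at (1,4),(0,1),(2,2)
  0 1 0 0 0
  0 0 0 0 1
  0 0 1 0 0
  0 0 0 0 0
  0 0 0 0 0
After step 3: ants at (0,4),(0,2),(1,2)
  0 0 1 0 1
  0 0 1 0 0
  0 0 0 0 0
  0 0 0 0 0
  0 0 0 0 0
After step 4: ants at (1,4),(1,2),(0,2)
  0 0 2 0 0
  0 0 2 0 1
  0 0 0 0 0
  0 0 0 0 0
  0 0 0 0 0

0 0 2 0 0
0 0 2 0 1
0 0 0 0 0
0 0 0 0 0
0 0 0 0 0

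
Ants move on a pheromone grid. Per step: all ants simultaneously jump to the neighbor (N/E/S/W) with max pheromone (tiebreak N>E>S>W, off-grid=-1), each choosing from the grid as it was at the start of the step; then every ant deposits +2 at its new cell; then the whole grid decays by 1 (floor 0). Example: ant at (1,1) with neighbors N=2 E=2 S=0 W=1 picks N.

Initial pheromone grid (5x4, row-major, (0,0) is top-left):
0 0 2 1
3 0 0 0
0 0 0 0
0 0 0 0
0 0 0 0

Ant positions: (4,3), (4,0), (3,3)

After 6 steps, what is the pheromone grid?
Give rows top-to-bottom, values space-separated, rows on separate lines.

After step 1: ants at (3,3),(3,0),(2,3)
  0 0 1 0
  2 0 0 0
  0 0 0 1
  1 0 0 1
  0 0 0 0
After step 2: ants at (2,3),(2,0),(3,3)
  0 0 0 0
  1 0 0 0
  1 0 0 2
  0 0 0 2
  0 0 0 0
After step 3: ants at (3,3),(1,0),(2,3)
  0 0 0 0
  2 0 0 0
  0 0 0 3
  0 0 0 3
  0 0 0 0
After step 4: ants at (2,3),(0,0),(3,3)
  1 0 0 0
  1 0 0 0
  0 0 0 4
  0 0 0 4
  0 0 0 0
After step 5: ants at (3,3),(1,0),(2,3)
  0 0 0 0
  2 0 0 0
  0 0 0 5
  0 0 0 5
  0 0 0 0
After step 6: ants at (2,3),(0,0),(3,3)
  1 0 0 0
  1 0 0 0
  0 0 0 6
  0 0 0 6
  0 0 0 0

1 0 0 0
1 0 0 0
0 0 0 6
0 0 0 6
0 0 0 0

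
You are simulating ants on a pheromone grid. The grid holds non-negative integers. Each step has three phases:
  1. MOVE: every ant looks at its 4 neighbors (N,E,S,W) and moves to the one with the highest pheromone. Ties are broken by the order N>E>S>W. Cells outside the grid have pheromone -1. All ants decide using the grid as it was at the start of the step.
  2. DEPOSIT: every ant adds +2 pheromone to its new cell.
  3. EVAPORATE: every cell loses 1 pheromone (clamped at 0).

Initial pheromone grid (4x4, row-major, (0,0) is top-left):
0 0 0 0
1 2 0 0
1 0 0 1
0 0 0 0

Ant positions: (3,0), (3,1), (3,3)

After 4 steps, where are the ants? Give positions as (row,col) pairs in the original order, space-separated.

Step 1: ant0:(3,0)->N->(2,0) | ant1:(3,1)->N->(2,1) | ant2:(3,3)->N->(2,3)
  grid max=2 at (2,0)
Step 2: ant0:(2,0)->E->(2,1) | ant1:(2,1)->W->(2,0) | ant2:(2,3)->N->(1,3)
  grid max=3 at (2,0)
Step 3: ant0:(2,1)->W->(2,0) | ant1:(2,0)->E->(2,1) | ant2:(1,3)->S->(2,3)
  grid max=4 at (2,0)
Step 4: ant0:(2,0)->E->(2,1) | ant1:(2,1)->W->(2,0) | ant2:(2,3)->N->(1,3)
  grid max=5 at (2,0)

(2,1) (2,0) (1,3)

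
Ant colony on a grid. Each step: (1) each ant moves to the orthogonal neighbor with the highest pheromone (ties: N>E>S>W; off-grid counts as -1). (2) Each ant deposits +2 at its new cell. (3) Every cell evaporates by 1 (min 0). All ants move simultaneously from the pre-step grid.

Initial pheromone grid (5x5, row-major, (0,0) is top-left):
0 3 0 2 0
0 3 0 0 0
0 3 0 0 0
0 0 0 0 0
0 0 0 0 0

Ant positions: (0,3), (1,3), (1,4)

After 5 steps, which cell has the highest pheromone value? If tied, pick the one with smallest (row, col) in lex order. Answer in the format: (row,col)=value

Answer: (0,3)=11

Derivation:
Step 1: ant0:(0,3)->E->(0,4) | ant1:(1,3)->N->(0,3) | ant2:(1,4)->N->(0,4)
  grid max=3 at (0,3)
Step 2: ant0:(0,4)->W->(0,3) | ant1:(0,3)->E->(0,4) | ant2:(0,4)->W->(0,3)
  grid max=6 at (0,3)
Step 3: ant0:(0,3)->E->(0,4) | ant1:(0,4)->W->(0,3) | ant2:(0,3)->E->(0,4)
  grid max=7 at (0,3)
Step 4: ant0:(0,4)->W->(0,3) | ant1:(0,3)->E->(0,4) | ant2:(0,4)->W->(0,3)
  grid max=10 at (0,3)
Step 5: ant0:(0,3)->E->(0,4) | ant1:(0,4)->W->(0,3) | ant2:(0,3)->E->(0,4)
  grid max=11 at (0,3)
Final grid:
  0 0 0 11 11
  0 0 0 0 0
  0 0 0 0 0
  0 0 0 0 0
  0 0 0 0 0
Max pheromone 11 at (0,3)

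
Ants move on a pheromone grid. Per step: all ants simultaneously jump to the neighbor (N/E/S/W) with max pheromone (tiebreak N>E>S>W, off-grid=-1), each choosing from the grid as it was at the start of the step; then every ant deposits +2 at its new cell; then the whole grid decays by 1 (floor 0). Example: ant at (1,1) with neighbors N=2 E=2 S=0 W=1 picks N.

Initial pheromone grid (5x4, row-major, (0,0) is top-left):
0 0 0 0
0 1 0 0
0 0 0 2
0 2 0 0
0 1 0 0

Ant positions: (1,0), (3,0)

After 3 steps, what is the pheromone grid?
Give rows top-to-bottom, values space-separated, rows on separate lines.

After step 1: ants at (1,1),(3,1)
  0 0 0 0
  0 2 0 0
  0 0 0 1
  0 3 0 0
  0 0 0 0
After step 2: ants at (0,1),(2,1)
  0 1 0 0
  0 1 0 0
  0 1 0 0
  0 2 0 0
  0 0 0 0
After step 3: ants at (1,1),(3,1)
  0 0 0 0
  0 2 0 0
  0 0 0 0
  0 3 0 0
  0 0 0 0

0 0 0 0
0 2 0 0
0 0 0 0
0 3 0 0
0 0 0 0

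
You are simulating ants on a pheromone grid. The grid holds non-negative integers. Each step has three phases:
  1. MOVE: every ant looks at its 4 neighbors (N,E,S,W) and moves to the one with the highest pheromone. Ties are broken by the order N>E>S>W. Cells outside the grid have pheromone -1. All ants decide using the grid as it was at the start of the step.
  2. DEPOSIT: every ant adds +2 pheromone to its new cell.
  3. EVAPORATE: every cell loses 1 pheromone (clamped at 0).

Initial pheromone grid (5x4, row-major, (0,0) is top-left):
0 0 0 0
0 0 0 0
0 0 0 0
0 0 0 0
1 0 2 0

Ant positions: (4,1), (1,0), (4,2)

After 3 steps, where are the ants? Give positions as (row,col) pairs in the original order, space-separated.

Step 1: ant0:(4,1)->E->(4,2) | ant1:(1,0)->N->(0,0) | ant2:(4,2)->N->(3,2)
  grid max=3 at (4,2)
Step 2: ant0:(4,2)->N->(3,2) | ant1:(0,0)->E->(0,1) | ant2:(3,2)->S->(4,2)
  grid max=4 at (4,2)
Step 3: ant0:(3,2)->S->(4,2) | ant1:(0,1)->E->(0,2) | ant2:(4,2)->N->(3,2)
  grid max=5 at (4,2)

(4,2) (0,2) (3,2)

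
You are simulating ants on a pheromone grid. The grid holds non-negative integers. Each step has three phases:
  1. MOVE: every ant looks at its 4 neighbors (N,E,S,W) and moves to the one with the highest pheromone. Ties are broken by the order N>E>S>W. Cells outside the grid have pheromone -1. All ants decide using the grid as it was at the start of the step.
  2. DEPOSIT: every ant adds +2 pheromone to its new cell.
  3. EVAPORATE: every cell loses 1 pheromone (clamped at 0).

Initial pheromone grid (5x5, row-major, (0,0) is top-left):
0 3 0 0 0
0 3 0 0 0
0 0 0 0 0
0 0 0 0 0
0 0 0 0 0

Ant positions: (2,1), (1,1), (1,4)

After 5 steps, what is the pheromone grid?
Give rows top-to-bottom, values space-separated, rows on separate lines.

After step 1: ants at (1,1),(0,1),(0,4)
  0 4 0 0 1
  0 4 0 0 0
  0 0 0 0 0
  0 0 0 0 0
  0 0 0 0 0
After step 2: ants at (0,1),(1,1),(1,4)
  0 5 0 0 0
  0 5 0 0 1
  0 0 0 0 0
  0 0 0 0 0
  0 0 0 0 0
After step 3: ants at (1,1),(0,1),(0,4)
  0 6 0 0 1
  0 6 0 0 0
  0 0 0 0 0
  0 0 0 0 0
  0 0 0 0 0
After step 4: ants at (0,1),(1,1),(1,4)
  0 7 0 0 0
  0 7 0 0 1
  0 0 0 0 0
  0 0 0 0 0
  0 0 0 0 0
After step 5: ants at (1,1),(0,1),(0,4)
  0 8 0 0 1
  0 8 0 0 0
  0 0 0 0 0
  0 0 0 0 0
  0 0 0 0 0

0 8 0 0 1
0 8 0 0 0
0 0 0 0 0
0 0 0 0 0
0 0 0 0 0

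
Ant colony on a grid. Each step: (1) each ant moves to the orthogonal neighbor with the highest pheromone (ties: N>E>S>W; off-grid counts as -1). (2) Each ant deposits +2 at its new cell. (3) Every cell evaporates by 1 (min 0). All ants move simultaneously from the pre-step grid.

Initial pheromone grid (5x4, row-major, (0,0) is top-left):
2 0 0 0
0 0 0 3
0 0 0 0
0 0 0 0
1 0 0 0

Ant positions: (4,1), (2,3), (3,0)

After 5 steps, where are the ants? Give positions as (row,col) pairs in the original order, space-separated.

Step 1: ant0:(4,1)->W->(4,0) | ant1:(2,3)->N->(1,3) | ant2:(3,0)->S->(4,0)
  grid max=4 at (1,3)
Step 2: ant0:(4,0)->N->(3,0) | ant1:(1,3)->N->(0,3) | ant2:(4,0)->N->(3,0)
  grid max=3 at (1,3)
Step 3: ant0:(3,0)->S->(4,0) | ant1:(0,3)->S->(1,3) | ant2:(3,0)->S->(4,0)
  grid max=6 at (4,0)
Step 4: ant0:(4,0)->N->(3,0) | ant1:(1,3)->N->(0,3) | ant2:(4,0)->N->(3,0)
  grid max=5 at (3,0)
Step 5: ant0:(3,0)->S->(4,0) | ant1:(0,3)->S->(1,3) | ant2:(3,0)->S->(4,0)
  grid max=8 at (4,0)

(4,0) (1,3) (4,0)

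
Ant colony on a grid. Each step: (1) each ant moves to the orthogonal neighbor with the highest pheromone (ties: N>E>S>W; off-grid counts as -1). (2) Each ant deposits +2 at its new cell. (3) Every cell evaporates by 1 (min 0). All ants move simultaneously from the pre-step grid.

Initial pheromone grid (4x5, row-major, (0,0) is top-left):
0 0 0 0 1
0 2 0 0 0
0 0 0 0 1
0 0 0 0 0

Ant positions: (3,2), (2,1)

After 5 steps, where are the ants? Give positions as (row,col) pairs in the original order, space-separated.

Step 1: ant0:(3,2)->N->(2,2) | ant1:(2,1)->N->(1,1)
  grid max=3 at (1,1)
Step 2: ant0:(2,2)->N->(1,2) | ant1:(1,1)->N->(0,1)
  grid max=2 at (1,1)
Step 3: ant0:(1,2)->W->(1,1) | ant1:(0,1)->S->(1,1)
  grid max=5 at (1,1)
Step 4: ant0:(1,1)->N->(0,1) | ant1:(1,1)->N->(0,1)
  grid max=4 at (1,1)
Step 5: ant0:(0,1)->S->(1,1) | ant1:(0,1)->S->(1,1)
  grid max=7 at (1,1)

(1,1) (1,1)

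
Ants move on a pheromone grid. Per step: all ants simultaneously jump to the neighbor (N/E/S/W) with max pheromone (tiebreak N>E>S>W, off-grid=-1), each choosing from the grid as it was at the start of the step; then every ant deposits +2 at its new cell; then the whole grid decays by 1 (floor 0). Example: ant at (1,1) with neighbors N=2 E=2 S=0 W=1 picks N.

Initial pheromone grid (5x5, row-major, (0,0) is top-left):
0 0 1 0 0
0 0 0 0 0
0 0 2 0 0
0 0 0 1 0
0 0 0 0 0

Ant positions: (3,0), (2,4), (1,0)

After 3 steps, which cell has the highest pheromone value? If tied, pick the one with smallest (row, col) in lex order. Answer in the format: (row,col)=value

Step 1: ant0:(3,0)->N->(2,0) | ant1:(2,4)->N->(1,4) | ant2:(1,0)->N->(0,0)
  grid max=1 at (0,0)
Step 2: ant0:(2,0)->N->(1,0) | ant1:(1,4)->N->(0,4) | ant2:(0,0)->E->(0,1)
  grid max=1 at (0,1)
Step 3: ant0:(1,0)->N->(0,0) | ant1:(0,4)->S->(1,4) | ant2:(0,1)->E->(0,2)
  grid max=1 at (0,0)
Final grid:
  1 0 1 0 0
  0 0 0 0 1
  0 0 0 0 0
  0 0 0 0 0
  0 0 0 0 0
Max pheromone 1 at (0,0)

Answer: (0,0)=1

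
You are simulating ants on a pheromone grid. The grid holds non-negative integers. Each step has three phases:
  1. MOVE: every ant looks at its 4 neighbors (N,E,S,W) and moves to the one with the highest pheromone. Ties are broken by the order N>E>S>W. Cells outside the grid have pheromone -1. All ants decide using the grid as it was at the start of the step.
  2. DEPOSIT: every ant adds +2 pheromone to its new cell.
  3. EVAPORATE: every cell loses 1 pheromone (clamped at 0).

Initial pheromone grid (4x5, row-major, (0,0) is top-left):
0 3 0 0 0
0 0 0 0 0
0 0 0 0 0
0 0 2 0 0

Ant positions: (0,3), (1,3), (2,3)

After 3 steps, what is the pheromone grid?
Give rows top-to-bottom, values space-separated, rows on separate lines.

After step 1: ants at (0,4),(0,3),(1,3)
  0 2 0 1 1
  0 0 0 1 0
  0 0 0 0 0
  0 0 1 0 0
After step 2: ants at (0,3),(0,4),(0,3)
  0 1 0 4 2
  0 0 0 0 0
  0 0 0 0 0
  0 0 0 0 0
After step 3: ants at (0,4),(0,3),(0,4)
  0 0 0 5 5
  0 0 0 0 0
  0 0 0 0 0
  0 0 0 0 0

0 0 0 5 5
0 0 0 0 0
0 0 0 0 0
0 0 0 0 0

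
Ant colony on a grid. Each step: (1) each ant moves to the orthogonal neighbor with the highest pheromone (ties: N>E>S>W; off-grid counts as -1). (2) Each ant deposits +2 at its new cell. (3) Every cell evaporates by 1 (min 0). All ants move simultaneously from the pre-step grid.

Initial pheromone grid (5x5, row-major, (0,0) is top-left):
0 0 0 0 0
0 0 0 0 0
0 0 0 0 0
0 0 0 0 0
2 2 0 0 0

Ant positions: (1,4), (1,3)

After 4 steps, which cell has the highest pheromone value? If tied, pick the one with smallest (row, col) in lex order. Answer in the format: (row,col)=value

Answer: (0,3)=4

Derivation:
Step 1: ant0:(1,4)->N->(0,4) | ant1:(1,3)->N->(0,3)
  grid max=1 at (0,3)
Step 2: ant0:(0,4)->W->(0,3) | ant1:(0,3)->E->(0,4)
  grid max=2 at (0,3)
Step 3: ant0:(0,3)->E->(0,4) | ant1:(0,4)->W->(0,3)
  grid max=3 at (0,3)
Step 4: ant0:(0,4)->W->(0,3) | ant1:(0,3)->E->(0,4)
  grid max=4 at (0,3)
Final grid:
  0 0 0 4 4
  0 0 0 0 0
  0 0 0 0 0
  0 0 0 0 0
  0 0 0 0 0
Max pheromone 4 at (0,3)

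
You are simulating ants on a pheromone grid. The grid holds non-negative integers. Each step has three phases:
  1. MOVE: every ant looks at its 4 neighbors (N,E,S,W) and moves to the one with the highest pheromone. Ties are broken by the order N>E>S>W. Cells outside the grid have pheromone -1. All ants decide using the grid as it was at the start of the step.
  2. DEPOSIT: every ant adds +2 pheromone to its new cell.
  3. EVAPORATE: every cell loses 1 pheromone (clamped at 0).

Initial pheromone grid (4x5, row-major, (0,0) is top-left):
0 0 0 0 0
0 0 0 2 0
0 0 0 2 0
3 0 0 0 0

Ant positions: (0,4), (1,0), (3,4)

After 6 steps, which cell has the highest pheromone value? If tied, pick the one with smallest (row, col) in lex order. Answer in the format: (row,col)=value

Answer: (1,4)=8

Derivation:
Step 1: ant0:(0,4)->S->(1,4) | ant1:(1,0)->N->(0,0) | ant2:(3,4)->N->(2,4)
  grid max=2 at (3,0)
Step 2: ant0:(1,4)->S->(2,4) | ant1:(0,0)->E->(0,1) | ant2:(2,4)->N->(1,4)
  grid max=2 at (1,4)
Step 3: ant0:(2,4)->N->(1,4) | ant1:(0,1)->E->(0,2) | ant2:(1,4)->S->(2,4)
  grid max=3 at (1,4)
Step 4: ant0:(1,4)->S->(2,4) | ant1:(0,2)->E->(0,3) | ant2:(2,4)->N->(1,4)
  grid max=4 at (1,4)
Step 5: ant0:(2,4)->N->(1,4) | ant1:(0,3)->E->(0,4) | ant2:(1,4)->S->(2,4)
  grid max=5 at (1,4)
Step 6: ant0:(1,4)->S->(2,4) | ant1:(0,4)->S->(1,4) | ant2:(2,4)->N->(1,4)
  grid max=8 at (1,4)
Final grid:
  0 0 0 0 0
  0 0 0 0 8
  0 0 0 0 6
  0 0 0 0 0
Max pheromone 8 at (1,4)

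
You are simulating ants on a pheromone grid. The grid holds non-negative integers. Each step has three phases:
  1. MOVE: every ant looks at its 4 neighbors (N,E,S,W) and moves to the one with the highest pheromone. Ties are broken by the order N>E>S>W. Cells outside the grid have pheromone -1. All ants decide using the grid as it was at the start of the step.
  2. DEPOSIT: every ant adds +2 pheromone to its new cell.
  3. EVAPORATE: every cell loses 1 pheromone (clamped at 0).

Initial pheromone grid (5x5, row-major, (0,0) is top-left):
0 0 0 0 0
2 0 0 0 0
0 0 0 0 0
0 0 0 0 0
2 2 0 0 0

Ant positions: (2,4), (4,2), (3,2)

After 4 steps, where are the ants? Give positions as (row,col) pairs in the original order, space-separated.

Step 1: ant0:(2,4)->N->(1,4) | ant1:(4,2)->W->(4,1) | ant2:(3,2)->N->(2,2)
  grid max=3 at (4,1)
Step 2: ant0:(1,4)->N->(0,4) | ant1:(4,1)->W->(4,0) | ant2:(2,2)->N->(1,2)
  grid max=2 at (4,0)
Step 3: ant0:(0,4)->S->(1,4) | ant1:(4,0)->E->(4,1) | ant2:(1,2)->N->(0,2)
  grid max=3 at (4,1)
Step 4: ant0:(1,4)->N->(0,4) | ant1:(4,1)->W->(4,0) | ant2:(0,2)->E->(0,3)
  grid max=2 at (4,0)

(0,4) (4,0) (0,3)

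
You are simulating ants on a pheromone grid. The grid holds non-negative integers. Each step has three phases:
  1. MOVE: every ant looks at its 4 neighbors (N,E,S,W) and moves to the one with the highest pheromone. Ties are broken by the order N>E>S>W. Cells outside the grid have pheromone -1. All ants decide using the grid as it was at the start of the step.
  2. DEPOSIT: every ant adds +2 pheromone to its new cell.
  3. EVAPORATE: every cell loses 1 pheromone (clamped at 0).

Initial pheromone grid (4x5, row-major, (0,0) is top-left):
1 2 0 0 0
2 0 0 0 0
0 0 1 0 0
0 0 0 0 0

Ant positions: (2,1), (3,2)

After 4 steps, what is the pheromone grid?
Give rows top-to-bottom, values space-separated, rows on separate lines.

After step 1: ants at (2,2),(2,2)
  0 1 0 0 0
  1 0 0 0 0
  0 0 4 0 0
  0 0 0 0 0
After step 2: ants at (1,2),(1,2)
  0 0 0 0 0
  0 0 3 0 0
  0 0 3 0 0
  0 0 0 0 0
After step 3: ants at (2,2),(2,2)
  0 0 0 0 0
  0 0 2 0 0
  0 0 6 0 0
  0 0 0 0 0
After step 4: ants at (1,2),(1,2)
  0 0 0 0 0
  0 0 5 0 0
  0 0 5 0 0
  0 0 0 0 0

0 0 0 0 0
0 0 5 0 0
0 0 5 0 0
0 0 0 0 0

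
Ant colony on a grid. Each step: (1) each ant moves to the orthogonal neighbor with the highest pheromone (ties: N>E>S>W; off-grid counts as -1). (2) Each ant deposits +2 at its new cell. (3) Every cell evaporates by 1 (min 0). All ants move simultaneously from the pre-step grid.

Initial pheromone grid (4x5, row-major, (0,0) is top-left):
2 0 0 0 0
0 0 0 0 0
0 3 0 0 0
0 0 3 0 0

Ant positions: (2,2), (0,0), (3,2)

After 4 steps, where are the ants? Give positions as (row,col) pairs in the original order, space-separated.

Step 1: ant0:(2,2)->S->(3,2) | ant1:(0,0)->E->(0,1) | ant2:(3,2)->N->(2,2)
  grid max=4 at (3,2)
Step 2: ant0:(3,2)->N->(2,2) | ant1:(0,1)->W->(0,0) | ant2:(2,2)->S->(3,2)
  grid max=5 at (3,2)
Step 3: ant0:(2,2)->S->(3,2) | ant1:(0,0)->E->(0,1) | ant2:(3,2)->N->(2,2)
  grid max=6 at (3,2)
Step 4: ant0:(3,2)->N->(2,2) | ant1:(0,1)->W->(0,0) | ant2:(2,2)->S->(3,2)
  grid max=7 at (3,2)

(2,2) (0,0) (3,2)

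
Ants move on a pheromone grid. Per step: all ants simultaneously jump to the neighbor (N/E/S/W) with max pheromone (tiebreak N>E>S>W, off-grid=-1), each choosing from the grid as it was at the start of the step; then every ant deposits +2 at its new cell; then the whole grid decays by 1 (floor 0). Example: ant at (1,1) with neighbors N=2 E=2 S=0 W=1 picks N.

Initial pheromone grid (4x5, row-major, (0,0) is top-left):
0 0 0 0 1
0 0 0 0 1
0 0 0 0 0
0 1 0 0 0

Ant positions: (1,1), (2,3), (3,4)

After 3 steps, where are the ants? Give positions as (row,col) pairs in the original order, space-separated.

Step 1: ant0:(1,1)->N->(0,1) | ant1:(2,3)->N->(1,3) | ant2:(3,4)->N->(2,4)
  grid max=1 at (0,1)
Step 2: ant0:(0,1)->E->(0,2) | ant1:(1,3)->N->(0,3) | ant2:(2,4)->N->(1,4)
  grid max=1 at (0,2)
Step 3: ant0:(0,2)->E->(0,3) | ant1:(0,3)->W->(0,2) | ant2:(1,4)->N->(0,4)
  grid max=2 at (0,2)

(0,3) (0,2) (0,4)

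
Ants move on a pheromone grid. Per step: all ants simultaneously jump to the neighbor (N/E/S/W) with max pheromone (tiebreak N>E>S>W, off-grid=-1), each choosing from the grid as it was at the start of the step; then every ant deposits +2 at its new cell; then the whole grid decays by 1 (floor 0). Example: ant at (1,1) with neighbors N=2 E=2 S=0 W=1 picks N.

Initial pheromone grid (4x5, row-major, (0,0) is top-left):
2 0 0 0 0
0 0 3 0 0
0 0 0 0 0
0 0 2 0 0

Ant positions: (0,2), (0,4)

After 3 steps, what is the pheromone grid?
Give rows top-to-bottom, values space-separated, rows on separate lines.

After step 1: ants at (1,2),(1,4)
  1 0 0 0 0
  0 0 4 0 1
  0 0 0 0 0
  0 0 1 0 0
After step 2: ants at (0,2),(0,4)
  0 0 1 0 1
  0 0 3 0 0
  0 0 0 0 0
  0 0 0 0 0
After step 3: ants at (1,2),(1,4)
  0 0 0 0 0
  0 0 4 0 1
  0 0 0 0 0
  0 0 0 0 0

0 0 0 0 0
0 0 4 0 1
0 0 0 0 0
0 0 0 0 0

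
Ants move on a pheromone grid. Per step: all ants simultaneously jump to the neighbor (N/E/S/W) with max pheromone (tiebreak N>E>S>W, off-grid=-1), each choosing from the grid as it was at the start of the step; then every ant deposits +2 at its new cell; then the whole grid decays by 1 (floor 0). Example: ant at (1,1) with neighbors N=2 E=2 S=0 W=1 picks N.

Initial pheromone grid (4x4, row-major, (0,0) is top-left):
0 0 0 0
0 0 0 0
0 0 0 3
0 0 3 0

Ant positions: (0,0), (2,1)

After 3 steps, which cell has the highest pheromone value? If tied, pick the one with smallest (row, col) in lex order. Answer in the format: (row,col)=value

Step 1: ant0:(0,0)->E->(0,1) | ant1:(2,1)->N->(1,1)
  grid max=2 at (2,3)
Step 2: ant0:(0,1)->S->(1,1) | ant1:(1,1)->N->(0,1)
  grid max=2 at (0,1)
Step 3: ant0:(1,1)->N->(0,1) | ant1:(0,1)->S->(1,1)
  grid max=3 at (0,1)
Final grid:
  0 3 0 0
  0 3 0 0
  0 0 0 0
  0 0 0 0
Max pheromone 3 at (0,1)

Answer: (0,1)=3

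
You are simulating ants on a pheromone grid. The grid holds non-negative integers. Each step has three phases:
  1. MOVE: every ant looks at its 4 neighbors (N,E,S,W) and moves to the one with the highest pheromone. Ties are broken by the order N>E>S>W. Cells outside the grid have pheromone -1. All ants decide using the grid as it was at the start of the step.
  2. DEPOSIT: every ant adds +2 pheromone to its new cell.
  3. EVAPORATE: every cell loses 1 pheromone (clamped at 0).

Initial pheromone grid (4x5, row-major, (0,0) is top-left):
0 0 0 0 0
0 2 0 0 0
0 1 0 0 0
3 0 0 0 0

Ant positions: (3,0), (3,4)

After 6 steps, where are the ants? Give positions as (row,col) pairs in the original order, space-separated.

Step 1: ant0:(3,0)->N->(2,0) | ant1:(3,4)->N->(2,4)
  grid max=2 at (3,0)
Step 2: ant0:(2,0)->S->(3,0) | ant1:(2,4)->N->(1,4)
  grid max=3 at (3,0)
Step 3: ant0:(3,0)->N->(2,0) | ant1:(1,4)->N->(0,4)
  grid max=2 at (3,0)
Step 4: ant0:(2,0)->S->(3,0) | ant1:(0,4)->S->(1,4)
  grid max=3 at (3,0)
Step 5: ant0:(3,0)->N->(2,0) | ant1:(1,4)->N->(0,4)
  grid max=2 at (3,0)
Step 6: ant0:(2,0)->S->(3,0) | ant1:(0,4)->S->(1,4)
  grid max=3 at (3,0)

(3,0) (1,4)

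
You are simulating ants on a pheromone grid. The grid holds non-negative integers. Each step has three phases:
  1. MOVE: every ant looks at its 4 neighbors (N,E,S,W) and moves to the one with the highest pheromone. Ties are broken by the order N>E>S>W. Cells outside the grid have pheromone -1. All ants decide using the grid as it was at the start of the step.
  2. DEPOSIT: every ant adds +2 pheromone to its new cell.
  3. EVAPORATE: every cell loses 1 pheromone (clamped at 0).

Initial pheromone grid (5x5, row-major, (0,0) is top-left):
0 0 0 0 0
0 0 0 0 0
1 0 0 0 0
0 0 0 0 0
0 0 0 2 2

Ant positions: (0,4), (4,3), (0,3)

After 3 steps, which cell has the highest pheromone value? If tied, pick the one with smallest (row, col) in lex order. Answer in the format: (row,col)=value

Step 1: ant0:(0,4)->S->(1,4) | ant1:(4,3)->E->(4,4) | ant2:(0,3)->E->(0,4)
  grid max=3 at (4,4)
Step 2: ant0:(1,4)->N->(0,4) | ant1:(4,4)->W->(4,3) | ant2:(0,4)->S->(1,4)
  grid max=2 at (0,4)
Step 3: ant0:(0,4)->S->(1,4) | ant1:(4,3)->E->(4,4) | ant2:(1,4)->N->(0,4)
  grid max=3 at (0,4)
Final grid:
  0 0 0 0 3
  0 0 0 0 3
  0 0 0 0 0
  0 0 0 0 0
  0 0 0 1 3
Max pheromone 3 at (0,4)

Answer: (0,4)=3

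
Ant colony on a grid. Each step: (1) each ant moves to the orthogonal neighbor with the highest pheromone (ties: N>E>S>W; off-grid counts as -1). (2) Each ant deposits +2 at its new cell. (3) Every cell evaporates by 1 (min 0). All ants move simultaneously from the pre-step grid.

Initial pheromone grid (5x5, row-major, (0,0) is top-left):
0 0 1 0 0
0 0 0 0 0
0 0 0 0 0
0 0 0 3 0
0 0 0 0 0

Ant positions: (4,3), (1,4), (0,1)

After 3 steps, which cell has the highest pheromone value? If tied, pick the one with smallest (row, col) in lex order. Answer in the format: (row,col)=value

Step 1: ant0:(4,3)->N->(3,3) | ant1:(1,4)->N->(0,4) | ant2:(0,1)->E->(0,2)
  grid max=4 at (3,3)
Step 2: ant0:(3,3)->N->(2,3) | ant1:(0,4)->S->(1,4) | ant2:(0,2)->E->(0,3)
  grid max=3 at (3,3)
Step 3: ant0:(2,3)->S->(3,3) | ant1:(1,4)->N->(0,4) | ant2:(0,3)->W->(0,2)
  grid max=4 at (3,3)
Final grid:
  0 0 2 0 1
  0 0 0 0 0
  0 0 0 0 0
  0 0 0 4 0
  0 0 0 0 0
Max pheromone 4 at (3,3)

Answer: (3,3)=4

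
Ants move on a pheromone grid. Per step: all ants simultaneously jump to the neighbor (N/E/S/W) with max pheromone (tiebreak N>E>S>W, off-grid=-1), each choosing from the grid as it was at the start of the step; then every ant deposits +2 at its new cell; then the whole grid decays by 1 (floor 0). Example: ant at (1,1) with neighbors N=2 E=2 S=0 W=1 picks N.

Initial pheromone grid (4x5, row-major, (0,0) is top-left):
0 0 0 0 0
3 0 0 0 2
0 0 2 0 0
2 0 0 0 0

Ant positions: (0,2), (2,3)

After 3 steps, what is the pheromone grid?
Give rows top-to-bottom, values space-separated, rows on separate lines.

After step 1: ants at (0,3),(2,2)
  0 0 0 1 0
  2 0 0 0 1
  0 0 3 0 0
  1 0 0 0 0
After step 2: ants at (0,4),(1,2)
  0 0 0 0 1
  1 0 1 0 0
  0 0 2 0 0
  0 0 0 0 0
After step 3: ants at (1,4),(2,2)
  0 0 0 0 0
  0 0 0 0 1
  0 0 3 0 0
  0 0 0 0 0

0 0 0 0 0
0 0 0 0 1
0 0 3 0 0
0 0 0 0 0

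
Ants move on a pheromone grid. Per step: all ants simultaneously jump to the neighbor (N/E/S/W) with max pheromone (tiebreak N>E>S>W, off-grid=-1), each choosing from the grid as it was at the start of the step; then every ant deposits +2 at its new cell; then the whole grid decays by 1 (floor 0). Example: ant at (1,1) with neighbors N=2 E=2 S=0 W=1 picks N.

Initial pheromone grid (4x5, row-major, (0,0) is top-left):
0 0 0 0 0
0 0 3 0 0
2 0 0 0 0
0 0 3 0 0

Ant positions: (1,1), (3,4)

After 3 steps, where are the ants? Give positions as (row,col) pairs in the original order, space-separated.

Step 1: ant0:(1,1)->E->(1,2) | ant1:(3,4)->N->(2,4)
  grid max=4 at (1,2)
Step 2: ant0:(1,2)->N->(0,2) | ant1:(2,4)->N->(1,4)
  grid max=3 at (1,2)
Step 3: ant0:(0,2)->S->(1,2) | ant1:(1,4)->N->(0,4)
  grid max=4 at (1,2)

(1,2) (0,4)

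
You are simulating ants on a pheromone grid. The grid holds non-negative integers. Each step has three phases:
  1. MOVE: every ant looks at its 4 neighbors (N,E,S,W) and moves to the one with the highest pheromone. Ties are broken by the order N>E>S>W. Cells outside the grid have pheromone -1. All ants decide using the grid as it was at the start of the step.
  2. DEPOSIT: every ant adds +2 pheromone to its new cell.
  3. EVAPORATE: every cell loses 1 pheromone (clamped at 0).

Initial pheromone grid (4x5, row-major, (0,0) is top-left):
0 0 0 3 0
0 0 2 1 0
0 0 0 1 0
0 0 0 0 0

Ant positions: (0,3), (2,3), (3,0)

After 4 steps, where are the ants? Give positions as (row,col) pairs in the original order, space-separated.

Step 1: ant0:(0,3)->S->(1,3) | ant1:(2,3)->N->(1,3) | ant2:(3,0)->N->(2,0)
  grid max=4 at (1,3)
Step 2: ant0:(1,3)->N->(0,3) | ant1:(1,3)->N->(0,3) | ant2:(2,0)->N->(1,0)
  grid max=5 at (0,3)
Step 3: ant0:(0,3)->S->(1,3) | ant1:(0,3)->S->(1,3) | ant2:(1,0)->N->(0,0)
  grid max=6 at (1,3)
Step 4: ant0:(1,3)->N->(0,3) | ant1:(1,3)->N->(0,3) | ant2:(0,0)->E->(0,1)
  grid max=7 at (0,3)

(0,3) (0,3) (0,1)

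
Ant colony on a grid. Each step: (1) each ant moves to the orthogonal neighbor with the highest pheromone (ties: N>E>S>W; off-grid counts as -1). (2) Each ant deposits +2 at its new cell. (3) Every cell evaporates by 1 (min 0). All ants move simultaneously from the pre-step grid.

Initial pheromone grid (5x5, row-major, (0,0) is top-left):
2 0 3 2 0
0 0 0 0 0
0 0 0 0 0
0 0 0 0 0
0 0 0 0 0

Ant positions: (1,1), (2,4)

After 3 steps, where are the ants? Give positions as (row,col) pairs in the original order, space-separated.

Step 1: ant0:(1,1)->N->(0,1) | ant1:(2,4)->N->(1,4)
  grid max=2 at (0,2)
Step 2: ant0:(0,1)->E->(0,2) | ant1:(1,4)->N->(0,4)
  grid max=3 at (0,2)
Step 3: ant0:(0,2)->E->(0,3) | ant1:(0,4)->S->(1,4)
  grid max=2 at (0,2)

(0,3) (1,4)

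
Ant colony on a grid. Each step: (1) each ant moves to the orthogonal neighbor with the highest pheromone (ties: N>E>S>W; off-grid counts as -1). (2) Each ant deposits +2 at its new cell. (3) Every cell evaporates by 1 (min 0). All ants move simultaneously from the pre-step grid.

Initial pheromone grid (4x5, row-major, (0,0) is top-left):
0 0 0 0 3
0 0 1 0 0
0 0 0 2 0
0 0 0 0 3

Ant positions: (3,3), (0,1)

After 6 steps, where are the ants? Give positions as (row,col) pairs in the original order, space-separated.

Step 1: ant0:(3,3)->E->(3,4) | ant1:(0,1)->E->(0,2)
  grid max=4 at (3,4)
Step 2: ant0:(3,4)->N->(2,4) | ant1:(0,2)->E->(0,3)
  grid max=3 at (3,4)
Step 3: ant0:(2,4)->S->(3,4) | ant1:(0,3)->E->(0,4)
  grid max=4 at (3,4)
Step 4: ant0:(3,4)->N->(2,4) | ant1:(0,4)->S->(1,4)
  grid max=3 at (3,4)
Step 5: ant0:(2,4)->S->(3,4) | ant1:(1,4)->N->(0,4)
  grid max=4 at (3,4)
Step 6: ant0:(3,4)->N->(2,4) | ant1:(0,4)->S->(1,4)
  grid max=3 at (3,4)

(2,4) (1,4)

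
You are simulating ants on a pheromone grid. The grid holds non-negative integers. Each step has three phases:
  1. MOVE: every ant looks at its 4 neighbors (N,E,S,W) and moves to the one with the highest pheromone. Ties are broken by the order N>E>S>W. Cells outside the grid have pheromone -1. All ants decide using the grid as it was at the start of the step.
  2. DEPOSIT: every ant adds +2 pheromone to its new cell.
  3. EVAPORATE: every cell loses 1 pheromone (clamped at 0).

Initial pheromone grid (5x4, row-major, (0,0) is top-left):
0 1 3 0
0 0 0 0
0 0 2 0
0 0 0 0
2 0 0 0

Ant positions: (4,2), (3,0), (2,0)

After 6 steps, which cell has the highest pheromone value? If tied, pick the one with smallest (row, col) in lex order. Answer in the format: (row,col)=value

Answer: (2,2)=2

Derivation:
Step 1: ant0:(4,2)->N->(3,2) | ant1:(3,0)->S->(4,0) | ant2:(2,0)->N->(1,0)
  grid max=3 at (4,0)
Step 2: ant0:(3,2)->N->(2,2) | ant1:(4,0)->N->(3,0) | ant2:(1,0)->N->(0,0)
  grid max=2 at (2,2)
Step 3: ant0:(2,2)->N->(1,2) | ant1:(3,0)->S->(4,0) | ant2:(0,0)->E->(0,1)
  grid max=3 at (4,0)
Step 4: ant0:(1,2)->S->(2,2) | ant1:(4,0)->N->(3,0) | ant2:(0,1)->E->(0,2)
  grid max=2 at (2,2)
Step 5: ant0:(2,2)->N->(1,2) | ant1:(3,0)->S->(4,0) | ant2:(0,2)->E->(0,3)
  grid max=3 at (4,0)
Step 6: ant0:(1,2)->S->(2,2) | ant1:(4,0)->N->(3,0) | ant2:(0,3)->S->(1,3)
  grid max=2 at (2,2)
Final grid:
  0 0 0 0
  0 0 0 1
  0 0 2 0
  1 0 0 0
  2 0 0 0
Max pheromone 2 at (2,2)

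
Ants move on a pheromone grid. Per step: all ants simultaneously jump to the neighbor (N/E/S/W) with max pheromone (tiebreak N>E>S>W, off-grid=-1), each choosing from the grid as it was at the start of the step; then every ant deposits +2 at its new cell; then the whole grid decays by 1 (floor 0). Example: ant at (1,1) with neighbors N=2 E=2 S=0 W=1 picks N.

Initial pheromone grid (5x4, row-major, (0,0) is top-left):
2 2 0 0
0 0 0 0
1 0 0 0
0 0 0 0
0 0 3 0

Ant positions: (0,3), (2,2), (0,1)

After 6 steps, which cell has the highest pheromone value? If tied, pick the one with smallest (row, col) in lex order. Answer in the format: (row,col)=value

Step 1: ant0:(0,3)->S->(1,3) | ant1:(2,2)->N->(1,2) | ant2:(0,1)->W->(0,0)
  grid max=3 at (0,0)
Step 2: ant0:(1,3)->W->(1,2) | ant1:(1,2)->E->(1,3) | ant2:(0,0)->E->(0,1)
  grid max=2 at (0,0)
Step 3: ant0:(1,2)->E->(1,3) | ant1:(1,3)->W->(1,2) | ant2:(0,1)->W->(0,0)
  grid max=3 at (0,0)
Step 4: ant0:(1,3)->W->(1,2) | ant1:(1,2)->E->(1,3) | ant2:(0,0)->E->(0,1)
  grid max=4 at (1,2)
Step 5: ant0:(1,2)->E->(1,3) | ant1:(1,3)->W->(1,2) | ant2:(0,1)->W->(0,0)
  grid max=5 at (1,2)
Step 6: ant0:(1,3)->W->(1,2) | ant1:(1,2)->E->(1,3) | ant2:(0,0)->E->(0,1)
  grid max=6 at (1,2)
Final grid:
  2 2 0 0
  0 0 6 6
  0 0 0 0
  0 0 0 0
  0 0 0 0
Max pheromone 6 at (1,2)

Answer: (1,2)=6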